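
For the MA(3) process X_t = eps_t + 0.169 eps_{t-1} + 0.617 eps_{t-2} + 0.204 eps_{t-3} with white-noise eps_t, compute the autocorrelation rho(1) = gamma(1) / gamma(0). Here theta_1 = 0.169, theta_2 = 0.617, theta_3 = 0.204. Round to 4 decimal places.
\rho(1) = 0.2751

For an MA(q) process with theta_0 = 1, the autocovariance is
  gamma(k) = sigma^2 * sum_{i=0..q-k} theta_i * theta_{i+k},
and rho(k) = gamma(k) / gamma(0). Sigma^2 cancels.
  numerator   = (1)*(0.169) + (0.169)*(0.617) + (0.617)*(0.204) = 0.399141.
  denominator = (1)^2 + (0.169)^2 + (0.617)^2 + (0.204)^2 = 1.450866.
  rho(1) = 0.399141 / 1.450866 = 0.2751.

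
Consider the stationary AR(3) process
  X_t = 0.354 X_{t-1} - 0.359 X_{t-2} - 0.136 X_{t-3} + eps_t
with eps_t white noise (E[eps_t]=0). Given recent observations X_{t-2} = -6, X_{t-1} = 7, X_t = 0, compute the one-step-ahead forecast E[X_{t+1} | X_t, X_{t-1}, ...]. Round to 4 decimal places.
E[X_{t+1} \mid \mathcal F_t] = -1.6970

For an AR(p) model X_t = c + sum_i phi_i X_{t-i} + eps_t, the
one-step-ahead conditional mean is
  E[X_{t+1} | X_t, ...] = c + sum_i phi_i X_{t+1-i}.
Substitute known values:
  E[X_{t+1} | ...] = (0.354) * (0) + (-0.359) * (7) + (-0.136) * (-6)
                   = -1.6970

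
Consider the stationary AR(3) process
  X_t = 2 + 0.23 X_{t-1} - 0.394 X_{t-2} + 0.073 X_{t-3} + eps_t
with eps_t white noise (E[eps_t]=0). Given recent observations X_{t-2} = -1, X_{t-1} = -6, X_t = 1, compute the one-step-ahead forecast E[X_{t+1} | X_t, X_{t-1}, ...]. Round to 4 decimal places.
E[X_{t+1} \mid \mathcal F_t] = 4.5210

For an AR(p) model X_t = c + sum_i phi_i X_{t-i} + eps_t, the
one-step-ahead conditional mean is
  E[X_{t+1} | X_t, ...] = c + sum_i phi_i X_{t+1-i}.
Substitute known values:
  E[X_{t+1} | ...] = 2 + (0.23) * (1) + (-0.394) * (-6) + (0.073) * (-1)
                   = 4.5210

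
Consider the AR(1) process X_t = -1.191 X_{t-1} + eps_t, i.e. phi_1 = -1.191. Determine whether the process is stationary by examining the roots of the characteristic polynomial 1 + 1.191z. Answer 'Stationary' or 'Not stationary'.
\text{Not stationary}

The AR(p) characteristic polynomial is P(z) = 1 + 1.191z.
Stationarity requires all roots to lie outside the unit circle, i.e. |z| > 1 for every root.
This is linear in z: 1 + (1.191) z = 0  =>  z = -1/(1.191) = -0.839631,  |z| = 0.839631.
Moduli of all roots: 0.8396.
All moduli strictly greater than 1? No.
Verdict: Not stationary.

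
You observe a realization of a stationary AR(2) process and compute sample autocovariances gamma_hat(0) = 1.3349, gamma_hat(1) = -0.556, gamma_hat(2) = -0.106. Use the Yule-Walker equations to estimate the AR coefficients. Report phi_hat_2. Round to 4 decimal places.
\hat\phi_{2} = -0.3060

The Yule-Walker equations for an AR(p) process read, in matrix form,
  Gamma_p phi = r_p,   with   (Gamma_p)_{ij} = gamma(|i - j|),
                       (r_p)_i = gamma(i),   i,j = 1..p.
Substitute the sample gammas (Toeplitz matrix and right-hand side of size 2):
  Gamma_p = [[1.3349, -0.556], [-0.556, 1.3349]]
  r_p     = [-0.556, -0.106]
Written out:
  1.3349 phi_1 - 0.556 phi_2 = -0.556
  -0.556 phi_1 + 1.3349 phi_2 = -0.106
Solve by Cramer's rule:
  det = gamma(0)^2 - gamma(1)^2 = (1.3349)^2 - (-0.556)^2 = 1.78195801 - 0.309136 = 1.47282201
  phi_hat_1 = [gamma(1) gamma(0) - gamma(1) gamma(2)] / det = [(-0.556)(1.3349) - (-0.556)(-0.106)] / 1.47282201 = -0.8011404 / 1.47282201 = -0.5439
  phi_hat_2 = [gamma(0) gamma(2) - gamma(1)^2] / det = [(1.3349)(-0.106) - (-0.556)^2] / 1.47282201 = -0.4506354 / 1.47282201 = -0.306
So phi_hat = [-0.5439, -0.3060].
Therefore phi_hat_2 = -0.3060.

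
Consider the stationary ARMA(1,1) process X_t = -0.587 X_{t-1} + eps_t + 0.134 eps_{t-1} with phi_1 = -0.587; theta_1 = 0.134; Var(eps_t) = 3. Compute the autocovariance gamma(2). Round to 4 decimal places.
\gamma(2) = 1.1214

Multiply the model equation by X_{t-k} and take expectations. With theta_0 = psi_0 = 1 and psi_j the MA(infinity) weights, this gives
  gamma(k) - sum_i phi_i gamma(k-i) = c_k,
  c_k = sigma^2 * sum_{j=k..q} theta_j psi_{j-k}   (c_k = 0 for k > q),
using gamma(-m) = gamma(m).
psi-weights needed (psi_j = theta_j + sum_i phi_i psi_{j-i}):
  psi_1 = theta_1 + phi_1 = 0.134 + (-0.587) = -0.453
Right-hand sides:
  c_0 = sigma^2 (1 + theta_1 psi_1) = 3 * (1 + (0.134)(-0.453)) = 3 * 0.939298 = 2.817894
  c_1 = sigma^2 theta_1 = 3 * (0.134) = 0.402
  c_2 = 0
Equations for k = 0 and k = 1 (AR order 1):
  gamma(0) = phi_1 gamma(1) + c_0
  gamma(1) = phi_1 gamma(0) + c_1
Substituting the second into the first: gamma(0) (1 - phi_1^2) = c_0 + phi_1 c_1, so
  gamma(0) = (c_0 + phi_1 c_1) / (1 - phi_1^2) = (2.817894 + (-0.587)(0.402)) / (1 - (-0.587)^2) = 2.58192 / 0.655431 = 3.93927.
  gamma(1) = phi_1 gamma(0) + c_1 = (-0.587)(3.93927) + (0.402) = -1.910352.
For k = 2 (> q): gamma(2) = phi_1 gamma(1) = (-0.587)(-1.910352) = 1.121376.
Therefore gamma(2) = 1.1214 (to 4 decimal places).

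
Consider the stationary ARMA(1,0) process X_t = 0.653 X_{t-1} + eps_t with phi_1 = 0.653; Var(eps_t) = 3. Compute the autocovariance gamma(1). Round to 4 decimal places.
\gamma(1) = 3.4153

Multiply the model equation by X_{t-k} and take expectations. With theta_0 = psi_0 = 1 and psi_j the MA(infinity) weights, this gives
  gamma(k) - sum_i phi_i gamma(k-i) = c_k,
  c_k = sigma^2 * sum_{j=k..q} theta_j psi_{j-k}   (c_k = 0 for k > q),
using gamma(-m) = gamma(m).
Pure AR (q = 0): c_0 = sigma^2 = 3, c_k = 0 for k >= 1.
Equations for k = 0 and k = 1 (AR order 1):
  gamma(0) = phi_1 gamma(1) + c_0
  gamma(1) = phi_1 gamma(0) + c_1
Substituting the second into the first: gamma(0) (1 - phi_1^2) = c_0 + phi_1 c_1, so
  gamma(0) = c_0 / (1 - phi_1^2) = 3 / (1 - (0.653)^2) = 3 / 0.573591 = 5.230208.
  gamma(1) = phi_1 gamma(0) = (0.653)(5.230208) = 3.415326.
Therefore gamma(1) = 3.4153 (to 4 decimal places).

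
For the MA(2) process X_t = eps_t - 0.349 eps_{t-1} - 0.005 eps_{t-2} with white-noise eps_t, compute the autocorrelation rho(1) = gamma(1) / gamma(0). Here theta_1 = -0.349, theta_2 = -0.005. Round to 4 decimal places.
\rho(1) = -0.3095

For an MA(q) process with theta_0 = 1, the autocovariance is
  gamma(k) = sigma^2 * sum_{i=0..q-k} theta_i * theta_{i+k},
and rho(k) = gamma(k) / gamma(0). Sigma^2 cancels.
  numerator   = (1)*(-0.349) + (-0.349)*(-0.005) = -0.347255.
  denominator = (1)^2 + (-0.349)^2 + (-0.005)^2 = 1.121826.
  rho(1) = -0.347255 / 1.121826 = -0.3095.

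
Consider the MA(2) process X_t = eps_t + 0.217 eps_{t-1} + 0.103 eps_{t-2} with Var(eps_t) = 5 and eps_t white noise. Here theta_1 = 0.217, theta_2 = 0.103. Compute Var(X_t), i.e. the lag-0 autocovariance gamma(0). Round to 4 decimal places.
\gamma(0) = 5.2885

For an MA(q) process X_t = eps_t + sum_i theta_i eps_{t-i} with
Var(eps_t) = sigma^2, the variance is
  gamma(0) = sigma^2 * (1 + sum_i theta_i^2).
  sum_i theta_i^2 = (0.217)^2 + (0.103)^2 = 0.047089 + 0.010609 = 0.057698.
  gamma(0) = 5 * (1 + 0.057698) = 5 * 1.057698 = 5.28849, which rounds to 5.2885.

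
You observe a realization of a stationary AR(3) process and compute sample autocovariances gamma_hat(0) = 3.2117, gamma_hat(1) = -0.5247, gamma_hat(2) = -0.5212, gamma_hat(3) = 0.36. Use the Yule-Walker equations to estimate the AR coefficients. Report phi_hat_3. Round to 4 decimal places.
\hat\phi_{3} = 0.0520

The Yule-Walker equations for an AR(p) process read, in matrix form,
  Gamma_p phi = r_p,   with   (Gamma_p)_{ij} = gamma(|i - j|),
                       (r_p)_i = gamma(i),   i,j = 1..p.
Substitute the sample gammas (Toeplitz matrix and right-hand side of size 3):
  Gamma_p = [[3.2117, -0.5247, -0.5212], [-0.5247, 3.2117, -0.5247], [-0.5212, -0.5247, 3.2117]]
  r_p     = [-0.5247, -0.5212, 0.36]
Written out (R1..R3):
  (R1) 3.2117 phi_1 - 0.5247 phi_2 - 0.5212 phi_3 = -0.5247
  (R2) -0.5247 phi_1 + 3.2117 phi_2 - 0.5247 phi_3 = -0.5212
  (R3) -0.5212 phi_1 - 0.5247 phi_2 + 3.2117 phi_3 = 0.36
Gaussian elimination:
  R2 <- R2 - (-0.5247/3.2117) R1 = R2 - (-0.163371) R1:  3.125979 phi_2 - 0.609849 phi_3 = -0.606921
  R3 <- R3 - (-0.5212/3.2117) R1 = R3 - (-0.162282) R1:  -0.609849 phi_2 + 3.127119 phi_3 = 0.274851
  R3 <- R3 - (-0.609849/3.125979) R2 = R3 - (-0.195091) R2:  3.008143 phi_3 = 0.156446
Back-substitution:
  phi_hat_3 = 0.156446 / 3.008143 = 0.052008
  phi_hat_2 = (-0.606921 - (-0.609849)(0.052008)) / 3.125979 = -0.184008
  phi_hat_1 = (-0.5247 - (-0.5247)(-0.184008) - (-0.5212)(0.052008)) / 3.2117 = -0.184993
So phi_hat = [-0.1850, -0.1840, 0.0520].
Therefore phi_hat_3 = 0.0520.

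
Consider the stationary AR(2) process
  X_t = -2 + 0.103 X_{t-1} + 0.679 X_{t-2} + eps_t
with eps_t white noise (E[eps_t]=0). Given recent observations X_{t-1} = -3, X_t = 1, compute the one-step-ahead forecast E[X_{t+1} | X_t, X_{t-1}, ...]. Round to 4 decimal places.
E[X_{t+1} \mid \mathcal F_t] = -3.9340

For an AR(p) model X_t = c + sum_i phi_i X_{t-i} + eps_t, the
one-step-ahead conditional mean is
  E[X_{t+1} | X_t, ...] = c + sum_i phi_i X_{t+1-i}.
Substitute known values:
  E[X_{t+1} | ...] = -2 + (0.103) * (1) + (0.679) * (-3)
                   = -3.9340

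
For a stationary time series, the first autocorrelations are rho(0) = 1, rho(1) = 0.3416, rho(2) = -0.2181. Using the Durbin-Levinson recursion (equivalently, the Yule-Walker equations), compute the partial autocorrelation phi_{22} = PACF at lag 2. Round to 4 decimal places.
\phi_{22} = -0.3790

The PACF at lag k is phi_{kk}, the last component of the solution
to the Yule-Walker system G_k phi = r_k where
  (G_k)_{ij} = rho(|i - j|), (r_k)_i = rho(i), i,j = 1..k.
Equivalently, Durbin-Levinson gives phi_{kk} iteratively:
  phi_{11} = rho(1)
  phi_{kk} = [rho(k) - sum_{j=1..k-1} phi_{k-1,j} rho(k-j)]
            / [1 - sum_{j=1..k-1} phi_{k-1,j} rho(j)],
  phi_{k,j} = phi_{k-1,j} - phi_{kk} phi_{k-1,k-j},  j = 1..k-1.
Step k = 1:
  phi_11 = rho(1) = 0.3416.
Step k = 2:
  phi_22 = [rho(2) - phi_11 rho(1)] / [1 - phi_11 rho(1)] = [-0.2181 - (0.3416)(0.3416)] / [1 - (0.3416)(0.3416)]
         = -0.33479056 / 0.88330944 = -0.379.
Therefore phi_{22} = -0.3790.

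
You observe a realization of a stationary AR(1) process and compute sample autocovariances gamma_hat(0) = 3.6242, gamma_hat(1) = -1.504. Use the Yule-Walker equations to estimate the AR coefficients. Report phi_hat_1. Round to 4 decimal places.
\hat\phi_{1} = -0.4150

The Yule-Walker equations for an AR(p) process read, in matrix form,
  Gamma_p phi = r_p,   with   (Gamma_p)_{ij} = gamma(|i - j|),
                       (r_p)_i = gamma(i),   i,j = 1..p.
Substitute the sample gammas (Toeplitz matrix and right-hand side of size 1):
  Gamma_p = [[3.6242]]
  r_p     = [-1.504]
With p = 1 this is the single equation gamma(0) phi_1 = gamma(1):
  phi_hat_1 = gamma(1) / gamma(0) = -1.504 / 3.6242 = -0.4150.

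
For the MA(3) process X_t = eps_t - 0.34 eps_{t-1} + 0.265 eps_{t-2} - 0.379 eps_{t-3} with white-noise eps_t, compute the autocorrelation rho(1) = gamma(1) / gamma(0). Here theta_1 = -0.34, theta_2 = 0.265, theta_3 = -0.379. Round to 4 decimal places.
\rho(1) = -0.3991

For an MA(q) process with theta_0 = 1, the autocovariance is
  gamma(k) = sigma^2 * sum_{i=0..q-k} theta_i * theta_{i+k},
and rho(k) = gamma(k) / gamma(0). Sigma^2 cancels.
  numerator   = (1)*(-0.34) + (-0.34)*(0.265) + (0.265)*(-0.379) = -0.530535.
  denominator = (1)^2 + (-0.34)^2 + (0.265)^2 + (-0.379)^2 = 1.329466.
  rho(1) = -0.530535 / 1.329466 = -0.3991.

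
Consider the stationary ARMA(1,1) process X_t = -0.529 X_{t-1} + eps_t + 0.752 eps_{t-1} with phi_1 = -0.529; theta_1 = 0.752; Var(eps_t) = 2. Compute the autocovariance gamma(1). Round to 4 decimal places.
\gamma(1) = 0.3729

Multiply the model equation by X_{t-k} and take expectations. With theta_0 = psi_0 = 1 and psi_j the MA(infinity) weights, this gives
  gamma(k) - sum_i phi_i gamma(k-i) = c_k,
  c_k = sigma^2 * sum_{j=k..q} theta_j psi_{j-k}   (c_k = 0 for k > q),
using gamma(-m) = gamma(m).
psi-weights needed (psi_j = theta_j + sum_i phi_i psi_{j-i}):
  psi_1 = theta_1 + phi_1 = 0.752 + (-0.529) = 0.223
Right-hand sides:
  c_0 = sigma^2 (1 + theta_1 psi_1) = 2 * (1 + (0.752)(0.223)) = 2 * 1.167696 = 2.335392
  c_1 = sigma^2 theta_1 = 2 * (0.752) = 1.504
  c_2 = 0
Equations for k = 0 and k = 1 (AR order 1):
  gamma(0) = phi_1 gamma(1) + c_0
  gamma(1) = phi_1 gamma(0) + c_1
Substituting the second into the first: gamma(0) (1 - phi_1^2) = c_0 + phi_1 c_1, so
  gamma(0) = (c_0 + phi_1 c_1) / (1 - phi_1^2) = (2.335392 + (-0.529)(1.504)) / (1 - (-0.529)^2) = 1.539776 / 0.720159 = 2.138106.
  gamma(1) = phi_1 gamma(0) + c_1 = (-0.529)(2.138106) + (1.504) = 0.372942.
Therefore gamma(1) = 0.3729 (to 4 decimal places).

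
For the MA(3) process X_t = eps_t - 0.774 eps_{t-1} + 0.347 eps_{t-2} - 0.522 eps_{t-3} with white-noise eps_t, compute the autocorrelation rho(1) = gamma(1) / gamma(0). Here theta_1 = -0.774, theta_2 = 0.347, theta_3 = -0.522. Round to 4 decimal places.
\rho(1) = -0.6143

For an MA(q) process with theta_0 = 1, the autocovariance is
  gamma(k) = sigma^2 * sum_{i=0..q-k} theta_i * theta_{i+k},
and rho(k) = gamma(k) / gamma(0). Sigma^2 cancels.
  numerator   = (1)*(-0.774) + (-0.774)*(0.347) + (0.347)*(-0.522) = -1.223712.
  denominator = (1)^2 + (-0.774)^2 + (0.347)^2 + (-0.522)^2 = 1.991969.
  rho(1) = -1.223712 / 1.991969 = -0.6143.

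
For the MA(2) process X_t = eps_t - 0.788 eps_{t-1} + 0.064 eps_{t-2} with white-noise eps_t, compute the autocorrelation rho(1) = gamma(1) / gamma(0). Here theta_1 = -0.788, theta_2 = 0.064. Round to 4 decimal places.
\rho(1) = -0.5159

For an MA(q) process with theta_0 = 1, the autocovariance is
  gamma(k) = sigma^2 * sum_{i=0..q-k} theta_i * theta_{i+k},
and rho(k) = gamma(k) / gamma(0). Sigma^2 cancels.
  numerator   = (1)*(-0.788) + (-0.788)*(0.064) = -0.838432.
  denominator = (1)^2 + (-0.788)^2 + (0.064)^2 = 1.62504.
  rho(1) = -0.838432 / 1.62504 = -0.5159.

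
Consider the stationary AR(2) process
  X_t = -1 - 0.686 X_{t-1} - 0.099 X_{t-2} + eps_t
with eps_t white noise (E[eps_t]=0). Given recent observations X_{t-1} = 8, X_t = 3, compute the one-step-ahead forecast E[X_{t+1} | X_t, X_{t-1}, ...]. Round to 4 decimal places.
E[X_{t+1} \mid \mathcal F_t] = -3.8500

For an AR(p) model X_t = c + sum_i phi_i X_{t-i} + eps_t, the
one-step-ahead conditional mean is
  E[X_{t+1} | X_t, ...] = c + sum_i phi_i X_{t+1-i}.
Substitute known values:
  E[X_{t+1} | ...] = -1 + (-0.686) * (3) + (-0.099) * (8)
                   = -3.8500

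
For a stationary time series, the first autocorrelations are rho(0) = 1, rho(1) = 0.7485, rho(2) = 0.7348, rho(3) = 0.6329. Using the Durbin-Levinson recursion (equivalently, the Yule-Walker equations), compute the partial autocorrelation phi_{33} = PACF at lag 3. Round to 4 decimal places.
\phi_{33} = 0.0111

The PACF at lag k is phi_{kk}, the last component of the solution
to the Yule-Walker system G_k phi = r_k where
  (G_k)_{ij} = rho(|i - j|), (r_k)_i = rho(i), i,j = 1..k.
Equivalently, Durbin-Levinson gives phi_{kk} iteratively:
  phi_{11} = rho(1)
  phi_{kk} = [rho(k) - sum_{j=1..k-1} phi_{k-1,j} rho(k-j)]
            / [1 - sum_{j=1..k-1} phi_{k-1,j} rho(j)],
  phi_{k,j} = phi_{k-1,j} - phi_{kk} phi_{k-1,k-j},  j = 1..k-1.
Step k = 1:
  phi_11 = rho(1) = 0.7485.
Step k = 2:
  phi_22 = [rho(2) - phi_11 rho(1)] / [1 - phi_11 rho(1)] = [0.7348 - (0.7485)(0.7485)] / [1 - (0.7485)(0.7485)]
         = 0.17454775 / 0.43974775 = 0.396927.
  Update: phi_21 = phi_11 - phi_22 phi_11 = 0.7485 - (0.396927)(0.7485) = 0.4514.
Step k = 3:
  phi_33 = [rho(3) - phi_21 rho(2) - phi_22 rho(1)] / [1 - phi_21 rho(1) - phi_22 rho(2)]
    numerator   = 0.6329 - (0.4514)(0.7348) - (0.396927)(0.7485) = 0.00411132
    denominator = 1 - (0.4514)(0.7485) - (0.396927)(0.7348) = 0.37046504
  phi_33 = 0.00411132 / 0.37046504 = 0.0111.
Therefore phi_{33} = 0.0111.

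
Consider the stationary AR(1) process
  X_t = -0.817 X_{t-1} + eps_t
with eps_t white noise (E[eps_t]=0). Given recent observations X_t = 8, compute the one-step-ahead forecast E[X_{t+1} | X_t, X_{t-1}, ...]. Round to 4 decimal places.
E[X_{t+1} \mid \mathcal F_t] = -6.5360

For an AR(p) model X_t = c + sum_i phi_i X_{t-i} + eps_t, the
one-step-ahead conditional mean is
  E[X_{t+1} | X_t, ...] = c + sum_i phi_i X_{t+1-i}.
Substitute known values:
  E[X_{t+1} | ...] = (-0.817) * (8)
                   = -6.5360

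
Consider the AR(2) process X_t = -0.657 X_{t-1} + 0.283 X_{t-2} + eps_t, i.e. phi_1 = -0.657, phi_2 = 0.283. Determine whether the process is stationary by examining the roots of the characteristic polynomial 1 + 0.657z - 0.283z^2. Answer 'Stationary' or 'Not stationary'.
\text{Stationary}

The AR(p) characteristic polynomial is P(z) = 1 + 0.657z - 0.283z^2.
Stationarity requires all roots to lie outside the unit circle, i.e. |z| > 1 for every root.
Set 1 + (0.657) z + (-0.283) z^2 = 0, i.e. a z^2 + b z + c = 0 with a = -0.283, b = 0.657, c = 1.
Discriminant D = b^2 - 4ac = (0.657)^2 - 4*(-0.283)*1 = 0.431649 - (-1.132) = 1.563649.
D >= 0, so the roots are real: z = (-b +/- sqrt(D)) / (2a) = (-0.657 +/- 1.25046) / (-0.566).
  z_1 = (-0.657 + 1.25046) / (-0.566) = -1.0485,   |z_1| = 1.0485.
  z_2 = (-0.657 - 1.25046) / (-0.566) = 3.3701,   |z_2| = 3.3701.
Moduli of all roots: 1.0485, 3.3701.
All moduli strictly greater than 1? Yes.
Verdict: Stationary.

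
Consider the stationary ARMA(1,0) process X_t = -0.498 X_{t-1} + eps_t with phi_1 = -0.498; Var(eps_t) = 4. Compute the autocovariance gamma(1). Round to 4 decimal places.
\gamma(1) = -2.6490

Multiply the model equation by X_{t-k} and take expectations. With theta_0 = psi_0 = 1 and psi_j the MA(infinity) weights, this gives
  gamma(k) - sum_i phi_i gamma(k-i) = c_k,
  c_k = sigma^2 * sum_{j=k..q} theta_j psi_{j-k}   (c_k = 0 for k > q),
using gamma(-m) = gamma(m).
Pure AR (q = 0): c_0 = sigma^2 = 4, c_k = 0 for k >= 1.
Equations for k = 0 and k = 1 (AR order 1):
  gamma(0) = phi_1 gamma(1) + c_0
  gamma(1) = phi_1 gamma(0) + c_1
Substituting the second into the first: gamma(0) (1 - phi_1^2) = c_0 + phi_1 c_1, so
  gamma(0) = c_0 / (1 - phi_1^2) = 4 / (1 - (-0.498)^2) = 4 / 0.751996 = 5.319177.
  gamma(1) = phi_1 gamma(0) = (-0.498)(5.319177) = -2.64895.
Therefore gamma(1) = -2.6490 (to 4 decimal places).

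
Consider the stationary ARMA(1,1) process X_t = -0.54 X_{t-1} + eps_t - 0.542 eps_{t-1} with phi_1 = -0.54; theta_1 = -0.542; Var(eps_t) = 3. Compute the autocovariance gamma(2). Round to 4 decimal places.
\gamma(2) = 3.1986

Multiply the model equation by X_{t-k} and take expectations. With theta_0 = psi_0 = 1 and psi_j the MA(infinity) weights, this gives
  gamma(k) - sum_i phi_i gamma(k-i) = c_k,
  c_k = sigma^2 * sum_{j=k..q} theta_j psi_{j-k}   (c_k = 0 for k > q),
using gamma(-m) = gamma(m).
psi-weights needed (psi_j = theta_j + sum_i phi_i psi_{j-i}):
  psi_1 = theta_1 + phi_1 = -0.542 + (-0.54) = -1.082
Right-hand sides:
  c_0 = sigma^2 (1 + theta_1 psi_1) = 3 * (1 + (-0.542)(-1.082)) = 3 * 1.586444 = 4.759332
  c_1 = sigma^2 theta_1 = 3 * (-0.542) = -1.626
  c_2 = 0
Equations for k = 0 and k = 1 (AR order 1):
  gamma(0) = phi_1 gamma(1) + c_0
  gamma(1) = phi_1 gamma(0) + c_1
Substituting the second into the first: gamma(0) (1 - phi_1^2) = c_0 + phi_1 c_1, so
  gamma(0) = (c_0 + phi_1 c_1) / (1 - phi_1^2) = (4.759332 + (-0.54)(-1.626)) / (1 - (-0.54)^2) = 5.637372 / 0.7084 = 7.957894.
  gamma(1) = phi_1 gamma(0) + c_1 = (-0.54)(7.957894) + (-1.626) = -5.923263.
For k = 2 (> q): gamma(2) = phi_1 gamma(1) = (-0.54)(-5.923263) = 3.198562.
Therefore gamma(2) = 3.1986 (to 4 decimal places).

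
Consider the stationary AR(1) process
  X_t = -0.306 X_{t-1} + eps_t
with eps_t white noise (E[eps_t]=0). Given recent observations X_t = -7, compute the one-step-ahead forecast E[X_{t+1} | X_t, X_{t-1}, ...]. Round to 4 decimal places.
E[X_{t+1} \mid \mathcal F_t] = 2.1420

For an AR(p) model X_t = c + sum_i phi_i X_{t-i} + eps_t, the
one-step-ahead conditional mean is
  E[X_{t+1} | X_t, ...] = c + sum_i phi_i X_{t+1-i}.
Substitute known values:
  E[X_{t+1} | ...] = (-0.306) * (-7)
                   = 2.1420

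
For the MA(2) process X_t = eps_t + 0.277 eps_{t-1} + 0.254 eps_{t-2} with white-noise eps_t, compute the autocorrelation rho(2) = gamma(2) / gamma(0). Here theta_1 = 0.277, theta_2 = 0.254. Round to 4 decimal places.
\rho(2) = 0.2226

For an MA(q) process with theta_0 = 1, the autocovariance is
  gamma(k) = sigma^2 * sum_{i=0..q-k} theta_i * theta_{i+k},
and rho(k) = gamma(k) / gamma(0). Sigma^2 cancels.
  numerator   = (1)*(0.254) = 0.254.
  denominator = (1)^2 + (0.277)^2 + (0.254)^2 = 1.141245.
  rho(2) = 0.254 / 1.141245 = 0.2226.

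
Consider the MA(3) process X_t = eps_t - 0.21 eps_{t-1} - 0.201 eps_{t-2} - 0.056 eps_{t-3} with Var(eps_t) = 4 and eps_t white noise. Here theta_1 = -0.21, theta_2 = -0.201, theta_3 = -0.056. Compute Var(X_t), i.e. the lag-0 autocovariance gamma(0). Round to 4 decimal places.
\gamma(0) = 4.3505

For an MA(q) process X_t = eps_t + sum_i theta_i eps_{t-i} with
Var(eps_t) = sigma^2, the variance is
  gamma(0) = sigma^2 * (1 + sum_i theta_i^2).
  sum_i theta_i^2 = (-0.21)^2 + (-0.201)^2 + (-0.056)^2 = 0.0441 + 0.040401 + 0.003136 = 0.087637.
  gamma(0) = 4 * (1 + 0.087637) = 4 * 1.087637 = 4.350548, which rounds to 4.3505.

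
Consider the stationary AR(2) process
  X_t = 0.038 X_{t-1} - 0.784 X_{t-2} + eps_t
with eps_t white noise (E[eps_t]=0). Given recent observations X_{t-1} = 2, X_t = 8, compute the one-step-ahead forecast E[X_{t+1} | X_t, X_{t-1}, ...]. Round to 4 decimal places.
E[X_{t+1} \mid \mathcal F_t] = -1.2640

For an AR(p) model X_t = c + sum_i phi_i X_{t-i} + eps_t, the
one-step-ahead conditional mean is
  E[X_{t+1} | X_t, ...] = c + sum_i phi_i X_{t+1-i}.
Substitute known values:
  E[X_{t+1} | ...] = (0.038) * (8) + (-0.784) * (2)
                   = -1.2640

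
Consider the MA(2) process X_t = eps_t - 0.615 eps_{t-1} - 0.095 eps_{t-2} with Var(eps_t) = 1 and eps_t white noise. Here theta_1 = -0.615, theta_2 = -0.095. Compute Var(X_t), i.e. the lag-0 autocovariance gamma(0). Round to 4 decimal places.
\gamma(0) = 1.3873

For an MA(q) process X_t = eps_t + sum_i theta_i eps_{t-i} with
Var(eps_t) = sigma^2, the variance is
  gamma(0) = sigma^2 * (1 + sum_i theta_i^2).
  sum_i theta_i^2 = (-0.615)^2 + (-0.095)^2 = 0.378225 + 0.009025 = 0.38725.
  gamma(0) = 1 * (1 + 0.38725) = 1 * 1.38725 = 1.38725, which rounds to 1.3873.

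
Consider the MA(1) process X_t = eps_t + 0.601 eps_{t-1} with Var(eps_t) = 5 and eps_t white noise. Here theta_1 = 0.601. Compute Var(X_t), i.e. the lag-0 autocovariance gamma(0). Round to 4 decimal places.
\gamma(0) = 6.8060

For an MA(q) process X_t = eps_t + sum_i theta_i eps_{t-i} with
Var(eps_t) = sigma^2, the variance is
  gamma(0) = sigma^2 * (1 + sum_i theta_i^2).
  sum_i theta_i^2 = (0.601)^2 = 0.361201.
  gamma(0) = 5 * (1 + 0.361201) = 5 * 1.361201 = 6.806005, which rounds to 6.8060.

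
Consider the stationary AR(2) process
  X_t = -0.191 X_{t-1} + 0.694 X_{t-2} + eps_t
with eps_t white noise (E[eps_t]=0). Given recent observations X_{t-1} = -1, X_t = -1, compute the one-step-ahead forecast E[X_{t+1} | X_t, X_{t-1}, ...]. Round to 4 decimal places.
E[X_{t+1} \mid \mathcal F_t] = -0.5030

For an AR(p) model X_t = c + sum_i phi_i X_{t-i} + eps_t, the
one-step-ahead conditional mean is
  E[X_{t+1} | X_t, ...] = c + sum_i phi_i X_{t+1-i}.
Substitute known values:
  E[X_{t+1} | ...] = (-0.191) * (-1) + (0.694) * (-1)
                   = -0.5030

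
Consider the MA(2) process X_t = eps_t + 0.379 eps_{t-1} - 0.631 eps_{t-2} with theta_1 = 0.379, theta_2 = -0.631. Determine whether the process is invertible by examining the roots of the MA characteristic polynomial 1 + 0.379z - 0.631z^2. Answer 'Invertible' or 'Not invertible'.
\text{Not invertible}

The MA(q) characteristic polynomial is P(z) = 1 + 0.379z - 0.631z^2.
Invertibility requires all roots to lie outside the unit circle, i.e. |z| > 1 for every root.
Set 1 + (0.379) z + (-0.631) z^2 = 0, i.e. a z^2 + b z + c = 0 with a = -0.631, b = 0.379, c = 1.
Discriminant D = b^2 - 4ac = (0.379)^2 - 4*(-0.631)*1 = 0.143641 - (-2.524) = 2.667641.
D >= 0, so the roots are real: z = (-b +/- sqrt(D)) / (2a) = (-0.379 +/- 1.633291) / (-1.262).
  z_1 = (-0.379 + 1.633291) / (-1.262) = -0.9939,   |z_1| = 0.9939.
  z_2 = (-0.379 - 1.633291) / (-1.262) = 1.5945,   |z_2| = 1.5945.
Moduli of all roots: 0.9939, 1.5945.
All moduli strictly greater than 1? No.
Verdict: Not invertible.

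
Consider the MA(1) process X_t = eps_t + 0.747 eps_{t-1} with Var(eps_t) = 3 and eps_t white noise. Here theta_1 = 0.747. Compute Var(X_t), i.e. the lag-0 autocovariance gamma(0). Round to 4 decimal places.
\gamma(0) = 4.6740

For an MA(q) process X_t = eps_t + sum_i theta_i eps_{t-i} with
Var(eps_t) = sigma^2, the variance is
  gamma(0) = sigma^2 * (1 + sum_i theta_i^2).
  sum_i theta_i^2 = (0.747)^2 = 0.558009.
  gamma(0) = 3 * (1 + 0.558009) = 3 * 1.558009 = 4.674027, which rounds to 4.6740.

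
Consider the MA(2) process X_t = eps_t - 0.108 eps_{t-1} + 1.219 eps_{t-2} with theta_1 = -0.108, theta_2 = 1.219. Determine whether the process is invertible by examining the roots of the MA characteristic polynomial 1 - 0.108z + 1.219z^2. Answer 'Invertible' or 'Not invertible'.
\text{Not invertible}

The MA(q) characteristic polynomial is P(z) = 1 - 0.108z + 1.219z^2.
Invertibility requires all roots to lie outside the unit circle, i.e. |z| > 1 for every root.
Set 1 + (-0.108) z + (1.219) z^2 = 0, i.e. a z^2 + b z + c = 0 with a = 1.219, b = -0.108, c = 1.
Discriminant D = b^2 - 4ac = (-0.108)^2 - 4*(1.219)*1 = 0.011664 - (4.876) = -4.864336.
D < 0, so the roots are the complex-conjugate pair z = (-b +/- i sqrt(-D)) / (2a) = 0.0443 +/- 0.9046i.
For a conjugate pair |z|^2 = z * conj(z) = (product of roots) = c/a = 1/(1.219) = 0.820345, so |z| = sqrt(0.820345) = 0.9057 for both roots.
Moduli of all roots: 0.9057, 0.9057.
All moduli strictly greater than 1? No.
Verdict: Not invertible.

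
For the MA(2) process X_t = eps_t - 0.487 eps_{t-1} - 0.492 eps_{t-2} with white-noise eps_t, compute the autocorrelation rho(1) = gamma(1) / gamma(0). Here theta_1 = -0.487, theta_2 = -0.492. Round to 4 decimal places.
\rho(1) = -0.1672

For an MA(q) process with theta_0 = 1, the autocovariance is
  gamma(k) = sigma^2 * sum_{i=0..q-k} theta_i * theta_{i+k},
and rho(k) = gamma(k) / gamma(0). Sigma^2 cancels.
  numerator   = (1)*(-0.487) + (-0.487)*(-0.492) = -0.247396.
  denominator = (1)^2 + (-0.487)^2 + (-0.492)^2 = 1.479233.
  rho(1) = -0.247396 / 1.479233 = -0.1672.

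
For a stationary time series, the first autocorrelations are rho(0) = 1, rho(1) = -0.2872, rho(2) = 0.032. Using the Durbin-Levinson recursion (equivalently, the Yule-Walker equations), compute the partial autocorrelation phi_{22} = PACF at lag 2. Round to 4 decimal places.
\phi_{22} = -0.0550

The PACF at lag k is phi_{kk}, the last component of the solution
to the Yule-Walker system G_k phi = r_k where
  (G_k)_{ij} = rho(|i - j|), (r_k)_i = rho(i), i,j = 1..k.
Equivalently, Durbin-Levinson gives phi_{kk} iteratively:
  phi_{11} = rho(1)
  phi_{kk} = [rho(k) - sum_{j=1..k-1} phi_{k-1,j} rho(k-j)]
            / [1 - sum_{j=1..k-1} phi_{k-1,j} rho(j)],
  phi_{k,j} = phi_{k-1,j} - phi_{kk} phi_{k-1,k-j},  j = 1..k-1.
Step k = 1:
  phi_11 = rho(1) = -0.2872.
Step k = 2:
  phi_22 = [rho(2) - phi_11 rho(1)] / [1 - phi_11 rho(1)] = [0.032 - (-0.2872)(-0.2872)] / [1 - (-0.2872)(-0.2872)]
         = -0.05048384 / 0.91751616 = -0.055.
Therefore phi_{22} = -0.0550.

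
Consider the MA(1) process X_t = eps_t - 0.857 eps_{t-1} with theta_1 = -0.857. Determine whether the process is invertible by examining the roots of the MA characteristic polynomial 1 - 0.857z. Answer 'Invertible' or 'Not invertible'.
\text{Invertible}

The MA(q) characteristic polynomial is P(z) = 1 - 0.857z.
Invertibility requires all roots to lie outside the unit circle, i.e. |z| > 1 for every root.
This is linear in z: 1 + (-0.857) z = 0  =>  z = -1/(-0.857) = 1.166861,  |z| = 1.166861.
Moduli of all roots: 1.1669.
All moduli strictly greater than 1? Yes.
Verdict: Invertible.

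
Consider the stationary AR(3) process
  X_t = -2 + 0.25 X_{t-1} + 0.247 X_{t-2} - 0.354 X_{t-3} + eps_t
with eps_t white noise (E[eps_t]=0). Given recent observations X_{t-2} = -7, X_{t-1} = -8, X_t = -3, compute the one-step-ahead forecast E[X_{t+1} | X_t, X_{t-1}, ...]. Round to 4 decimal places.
E[X_{t+1} \mid \mathcal F_t] = -2.2480

For an AR(p) model X_t = c + sum_i phi_i X_{t-i} + eps_t, the
one-step-ahead conditional mean is
  E[X_{t+1} | X_t, ...] = c + sum_i phi_i X_{t+1-i}.
Substitute known values:
  E[X_{t+1} | ...] = -2 + (0.25) * (-3) + (0.247) * (-8) + (-0.354) * (-7)
                   = -2.2480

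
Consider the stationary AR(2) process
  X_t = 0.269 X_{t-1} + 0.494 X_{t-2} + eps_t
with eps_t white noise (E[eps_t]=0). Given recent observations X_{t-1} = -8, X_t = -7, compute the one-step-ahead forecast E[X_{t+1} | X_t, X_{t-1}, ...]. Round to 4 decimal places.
E[X_{t+1} \mid \mathcal F_t] = -5.8350

For an AR(p) model X_t = c + sum_i phi_i X_{t-i} + eps_t, the
one-step-ahead conditional mean is
  E[X_{t+1} | X_t, ...] = c + sum_i phi_i X_{t+1-i}.
Substitute known values:
  E[X_{t+1} | ...] = (0.269) * (-7) + (0.494) * (-8)
                   = -5.8350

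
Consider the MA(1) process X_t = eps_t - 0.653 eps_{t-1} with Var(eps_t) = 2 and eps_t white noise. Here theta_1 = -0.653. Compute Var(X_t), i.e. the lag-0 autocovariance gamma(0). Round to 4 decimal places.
\gamma(0) = 2.8528

For an MA(q) process X_t = eps_t + sum_i theta_i eps_{t-i} with
Var(eps_t) = sigma^2, the variance is
  gamma(0) = sigma^2 * (1 + sum_i theta_i^2).
  sum_i theta_i^2 = (-0.653)^2 = 0.426409.
  gamma(0) = 2 * (1 + 0.426409) = 2 * 1.426409 = 2.852818, which rounds to 2.8528.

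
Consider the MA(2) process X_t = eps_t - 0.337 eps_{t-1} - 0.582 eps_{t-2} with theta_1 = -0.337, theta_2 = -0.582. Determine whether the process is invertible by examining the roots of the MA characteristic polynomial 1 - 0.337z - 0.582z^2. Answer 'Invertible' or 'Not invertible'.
\text{Invertible}

The MA(q) characteristic polynomial is P(z) = 1 - 0.337z - 0.582z^2.
Invertibility requires all roots to lie outside the unit circle, i.e. |z| > 1 for every root.
Set 1 + (-0.337) z + (-0.582) z^2 = 0, i.e. a z^2 + b z + c = 0 with a = -0.582, b = -0.337, c = 1.
Discriminant D = b^2 - 4ac = (-0.337)^2 - 4*(-0.582)*1 = 0.113569 - (-2.328) = 2.441569.
D >= 0, so the roots are real: z = (-b +/- sqrt(D)) / (2a) = (0.337 +/- 1.562552) / (-1.164).
  z_1 = (0.337 + 1.562552) / (-1.164) = -1.6319,   |z_1| = 1.6319.
  z_2 = (0.337 - 1.562552) / (-1.164) = 1.0529,   |z_2| = 1.0529.
Moduli of all roots: 1.6319, 1.0529.
All moduli strictly greater than 1? Yes.
Verdict: Invertible.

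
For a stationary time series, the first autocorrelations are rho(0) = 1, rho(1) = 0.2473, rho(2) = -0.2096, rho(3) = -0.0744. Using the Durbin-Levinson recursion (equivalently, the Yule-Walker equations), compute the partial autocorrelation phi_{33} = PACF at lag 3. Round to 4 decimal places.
\phi_{33} = 0.0740

The PACF at lag k is phi_{kk}, the last component of the solution
to the Yule-Walker system G_k phi = r_k where
  (G_k)_{ij} = rho(|i - j|), (r_k)_i = rho(i), i,j = 1..k.
Equivalently, Durbin-Levinson gives phi_{kk} iteratively:
  phi_{11} = rho(1)
  phi_{kk} = [rho(k) - sum_{j=1..k-1} phi_{k-1,j} rho(k-j)]
            / [1 - sum_{j=1..k-1} phi_{k-1,j} rho(j)],
  phi_{k,j} = phi_{k-1,j} - phi_{kk} phi_{k-1,k-j},  j = 1..k-1.
Step k = 1:
  phi_11 = rho(1) = 0.2473.
Step k = 2:
  phi_22 = [rho(2) - phi_11 rho(1)] / [1 - phi_11 rho(1)] = [-0.2096 - (0.2473)(0.2473)] / [1 - (0.2473)(0.2473)]
         = -0.27075729 / 0.93884271 = -0.288395.
  Update: phi_21 = phi_11 - phi_22 phi_11 = 0.2473 - (-0.288395)(0.2473) = 0.31862.
Step k = 3:
  phi_33 = [rho(3) - phi_21 rho(2) - phi_22 rho(1)] / [1 - phi_21 rho(1) - phi_22 rho(2)]
    numerator   = -0.0744 - (0.31862)(-0.2096) - (-0.288395)(0.2473) = 0.06370277
    denominator = 1 - (0.31862)(0.2473) - (-0.288395)(-0.2096) = 0.86075773
  phi_33 = 0.06370277 / 0.86075773 = 0.074.
Therefore phi_{33} = 0.0740.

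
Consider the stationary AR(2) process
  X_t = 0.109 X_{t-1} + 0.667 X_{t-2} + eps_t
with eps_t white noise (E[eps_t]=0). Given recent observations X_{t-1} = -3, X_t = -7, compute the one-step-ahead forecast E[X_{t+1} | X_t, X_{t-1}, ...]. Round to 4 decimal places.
E[X_{t+1} \mid \mathcal F_t] = -2.7640

For an AR(p) model X_t = c + sum_i phi_i X_{t-i} + eps_t, the
one-step-ahead conditional mean is
  E[X_{t+1} | X_t, ...] = c + sum_i phi_i X_{t+1-i}.
Substitute known values:
  E[X_{t+1} | ...] = (0.109) * (-7) + (0.667) * (-3)
                   = -2.7640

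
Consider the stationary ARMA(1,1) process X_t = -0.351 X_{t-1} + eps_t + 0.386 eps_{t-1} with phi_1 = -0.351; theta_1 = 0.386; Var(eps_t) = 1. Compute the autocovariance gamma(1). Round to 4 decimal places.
\gamma(1) = 0.0345

Multiply the model equation by X_{t-k} and take expectations. With theta_0 = psi_0 = 1 and psi_j the MA(infinity) weights, this gives
  gamma(k) - sum_i phi_i gamma(k-i) = c_k,
  c_k = sigma^2 * sum_{j=k..q} theta_j psi_{j-k}   (c_k = 0 for k > q),
using gamma(-m) = gamma(m).
psi-weights needed (psi_j = theta_j + sum_i phi_i psi_{j-i}):
  psi_1 = theta_1 + phi_1 = 0.386 + (-0.351) = 0.035
Right-hand sides:
  c_0 = sigma^2 (1 + theta_1 psi_1) = 1 * (1 + (0.386)(0.035)) = 1 * 1.01351 = 1.01351
  c_1 = sigma^2 theta_1 = 1 * (0.386) = 0.386
  c_2 = 0
Equations for k = 0 and k = 1 (AR order 1):
  gamma(0) = phi_1 gamma(1) + c_0
  gamma(1) = phi_1 gamma(0) + c_1
Substituting the second into the first: gamma(0) (1 - phi_1^2) = c_0 + phi_1 c_1, so
  gamma(0) = (c_0 + phi_1 c_1) / (1 - phi_1^2) = (1.01351 + (-0.351)(0.386)) / (1 - (-0.351)^2) = 0.878024 / 0.876799 = 1.001397.
  gamma(1) = phi_1 gamma(0) + c_1 = (-0.351)(1.001397) + (0.386) = 0.03451.
Therefore gamma(1) = 0.0345 (to 4 decimal places).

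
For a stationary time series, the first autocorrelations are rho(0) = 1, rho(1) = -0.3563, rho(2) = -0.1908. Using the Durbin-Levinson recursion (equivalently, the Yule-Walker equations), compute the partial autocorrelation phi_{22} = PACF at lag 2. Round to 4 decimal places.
\phi_{22} = -0.3640

The PACF at lag k is phi_{kk}, the last component of the solution
to the Yule-Walker system G_k phi = r_k where
  (G_k)_{ij} = rho(|i - j|), (r_k)_i = rho(i), i,j = 1..k.
Equivalently, Durbin-Levinson gives phi_{kk} iteratively:
  phi_{11} = rho(1)
  phi_{kk} = [rho(k) - sum_{j=1..k-1} phi_{k-1,j} rho(k-j)]
            / [1 - sum_{j=1..k-1} phi_{k-1,j} rho(j)],
  phi_{k,j} = phi_{k-1,j} - phi_{kk} phi_{k-1,k-j},  j = 1..k-1.
Step k = 1:
  phi_11 = rho(1) = -0.3563.
Step k = 2:
  phi_22 = [rho(2) - phi_11 rho(1)] / [1 - phi_11 rho(1)] = [-0.1908 - (-0.3563)(-0.3563)] / [1 - (-0.3563)(-0.3563)]
         = -0.31774969 / 0.87305031 = -0.364.
Therefore phi_{22} = -0.3640.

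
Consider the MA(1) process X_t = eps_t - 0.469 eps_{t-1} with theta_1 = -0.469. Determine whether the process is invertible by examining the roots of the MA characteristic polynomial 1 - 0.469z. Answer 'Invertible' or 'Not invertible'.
\text{Invertible}

The MA(q) characteristic polynomial is P(z) = 1 - 0.469z.
Invertibility requires all roots to lie outside the unit circle, i.e. |z| > 1 for every root.
This is linear in z: 1 + (-0.469) z = 0  =>  z = -1/(-0.469) = 2.132196,  |z| = 2.132196.
Moduli of all roots: 2.1322.
All moduli strictly greater than 1? Yes.
Verdict: Invertible.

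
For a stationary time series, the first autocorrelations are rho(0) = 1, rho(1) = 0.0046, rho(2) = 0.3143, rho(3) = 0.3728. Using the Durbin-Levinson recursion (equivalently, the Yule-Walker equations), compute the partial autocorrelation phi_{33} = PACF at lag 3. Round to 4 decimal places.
\phi_{33} = 0.4110

The PACF at lag k is phi_{kk}, the last component of the solution
to the Yule-Walker system G_k phi = r_k where
  (G_k)_{ij} = rho(|i - j|), (r_k)_i = rho(i), i,j = 1..k.
Equivalently, Durbin-Levinson gives phi_{kk} iteratively:
  phi_{11} = rho(1)
  phi_{kk} = [rho(k) - sum_{j=1..k-1} phi_{k-1,j} rho(k-j)]
            / [1 - sum_{j=1..k-1} phi_{k-1,j} rho(j)],
  phi_{k,j} = phi_{k-1,j} - phi_{kk} phi_{k-1,k-j},  j = 1..k-1.
Step k = 1:
  phi_11 = rho(1) = 0.0046.
Step k = 2:
  phi_22 = [rho(2) - phi_11 rho(1)] / [1 - phi_11 rho(1)] = [0.3143 - (0.0046)(0.0046)] / [1 - (0.0046)(0.0046)]
         = 0.31427884 / 0.99997884 = 0.314285.
  Update: phi_21 = phi_11 - phi_22 phi_11 = 0.0046 - (0.314285)(0.0046) = 0.003154.
Step k = 3:
  phi_33 = [rho(3) - phi_21 rho(2) - phi_22 rho(1)] / [1 - phi_21 rho(1) - phi_22 rho(2)]
    numerator   = 0.3728 - (0.003154)(0.3143) - (0.314285)(0.0046) = 0.37036289
    denominator = 1 - (0.003154)(0.0046) - (0.314285)(0.3143) = 0.90120556
  phi_33 = 0.37036289 / 0.90120556 = 0.411.
Therefore phi_{33} = 0.4110.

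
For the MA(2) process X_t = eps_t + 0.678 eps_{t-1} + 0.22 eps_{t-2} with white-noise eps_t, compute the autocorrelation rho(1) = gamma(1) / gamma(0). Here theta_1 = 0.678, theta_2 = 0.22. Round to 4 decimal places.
\rho(1) = 0.5485

For an MA(q) process with theta_0 = 1, the autocovariance is
  gamma(k) = sigma^2 * sum_{i=0..q-k} theta_i * theta_{i+k},
and rho(k) = gamma(k) / gamma(0). Sigma^2 cancels.
  numerator   = (1)*(0.678) + (0.678)*(0.22) = 0.82716.
  denominator = (1)^2 + (0.678)^2 + (0.22)^2 = 1.508084.
  rho(1) = 0.82716 / 1.508084 = 0.5485.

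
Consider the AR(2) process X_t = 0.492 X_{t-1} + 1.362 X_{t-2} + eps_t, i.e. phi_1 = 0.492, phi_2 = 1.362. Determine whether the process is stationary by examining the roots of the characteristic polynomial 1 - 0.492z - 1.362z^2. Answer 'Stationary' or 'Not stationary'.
\text{Not stationary}

The AR(p) characteristic polynomial is P(z) = 1 - 0.492z - 1.362z^2.
Stationarity requires all roots to lie outside the unit circle, i.e. |z| > 1 for every root.
Set 1 + (-0.492) z + (-1.362) z^2 = 0, i.e. a z^2 + b z + c = 0 with a = -1.362, b = -0.492, c = 1.
Discriminant D = b^2 - 4ac = (-0.492)^2 - 4*(-1.362)*1 = 0.242064 - (-5.448) = 5.690064.
D >= 0, so the roots are real: z = (-b +/- sqrt(D)) / (2a) = (0.492 +/- 2.385386) / (-2.724).
  z_1 = (0.492 + 2.385386) / (-2.724) = -1.0563,   |z_1| = 1.0563.
  z_2 = (0.492 - 2.385386) / (-2.724) = 0.6951,   |z_2| = 0.6951.
Moduli of all roots: 1.0563, 0.6951.
All moduli strictly greater than 1? No.
Verdict: Not stationary.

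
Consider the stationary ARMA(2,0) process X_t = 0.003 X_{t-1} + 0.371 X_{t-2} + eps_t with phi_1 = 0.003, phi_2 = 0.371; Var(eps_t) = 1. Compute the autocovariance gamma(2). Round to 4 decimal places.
\gamma(2) = 0.4302

Multiply the model equation by X_{t-k} and take expectations. With theta_0 = psi_0 = 1 and psi_j the MA(infinity) weights, this gives
  gamma(k) - sum_i phi_i gamma(k-i) = c_k,
  c_k = sigma^2 * sum_{j=k..q} theta_j psi_{j-k}   (c_k = 0 for k > q),
using gamma(-m) = gamma(m).
Pure AR (q = 0): c_0 = sigma^2 = 1, c_k = 0 for k >= 1.
Equations for k = 0, 1, 2 (AR order 2, c_2 = 0):
  (E0) gamma(0) = phi_1 gamma(1) + phi_2 gamma(2) + c_0
  (E1) gamma(1) = phi_1 gamma(0) + phi_2 gamma(1) + c_1
  (E2) gamma(2) = phi_1 gamma(1) + phi_2 gamma(0)
From (E1): gamma(1) = A gamma(0) + B with
  A = phi_1 / (1 - phi_2) = 0.003 / 0.629 = 0.004769,   B = c_1 / (1 - phi_2) = 0 / 0.629 = 0.
Insert (E2) into (E0): gamma(0) (1 - phi_2^2) = phi_1 (1 + phi_2) gamma(1) + c_0.
  phi_1 (1 + phi_2) = (0.003)(1.371) = 0.004113,   1 - phi_2^2 = 0.862359.
Replace gamma(1) by A gamma(0) + B and collect gamma(0):
  gamma(0) [0.862359 - (0.004113)(0.004769)] = c_0 = 1
  gamma(0) * 0.862339 = 1
  gamma(0) = 1 / 0.862339 = 1.159636.
  gamma(1) = A gamma(0) = (0.004769)(1.159636) = 0.005531.
  gamma(2) = phi_1 gamma(1) + phi_2 gamma(0) = (0.003)(0.005531) + (0.371)(1.159636) = 0.430242.
Therefore gamma(2) = 0.4302 (to 4 decimal places).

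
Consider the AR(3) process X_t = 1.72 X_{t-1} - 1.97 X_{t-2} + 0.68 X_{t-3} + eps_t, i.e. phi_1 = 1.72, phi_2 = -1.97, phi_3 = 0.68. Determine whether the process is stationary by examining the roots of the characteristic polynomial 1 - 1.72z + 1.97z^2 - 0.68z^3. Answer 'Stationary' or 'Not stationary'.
\text{Not stationary}

The AR(p) characteristic polynomial is P(z) = 1 - 1.72z + 1.97z^2 - 0.68z^3.
Stationarity requires all roots to lie outside the unit circle, i.e. |z| > 1 for every root.
Degree 3: look for a simple real root z0 first, then factor out (1 - z/z0) and solve the remaining quadratic.
Testing z0 = 2: P(2) = 1 + (-1.72)(2) + (1.97)(2)^2 + (-0.68)(2)^3
  = 1 + (-3.44) + (7.88) + (-5.44) = 0.  So z_0 = 2 is a root, |z_0| = 2.
Divide out the factor (1 - 0.5 z) = (1 - z/z0) (since 1/z0 = 0.5):
  P(z) = (1 - 0.5 z)(1 + (-1.22) z + (1.36) z^2)
  [check: z-coef -1.22 - (0.5) = -1.72; z^2-coef 1.36 - (0.5)(-1.22) = 1.97; z^3-coef -(0.5)(1.36) = -0.68.]
Remaining roots from the quadratic factor 1 + (-1.22) z + (1.36) z^2:
  Set 1 + (-1.22) z + (1.36) z^2 = 0, i.e. a z^2 + b z + c = 0 with a = 1.36, b = -1.22, c = 1.
  Discriminant D = b^2 - 4ac = (-1.22)^2 - 4*(1.36)*1 = 1.4884 - (5.44) = -3.9516.
  D < 0, so the roots are the complex-conjugate pair z = (-b +/- i sqrt(-D)) / (2a) = 0.4485 +/- 0.7308i.
  For a conjugate pair |z|^2 = z * conj(z) = (product of roots) = c/a = 1/(1.36) = 0.735294, so |z| = sqrt(0.735294) = 0.8575 for both roots.
Moduli of all roots: 2.0000, 0.8575, 0.8575.
All moduli strictly greater than 1? No.
Verdict: Not stationary.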